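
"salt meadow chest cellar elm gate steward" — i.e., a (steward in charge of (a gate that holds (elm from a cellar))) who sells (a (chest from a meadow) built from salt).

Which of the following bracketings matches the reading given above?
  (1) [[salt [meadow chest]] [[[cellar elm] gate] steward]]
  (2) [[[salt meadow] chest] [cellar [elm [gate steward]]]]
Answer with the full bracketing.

[[salt [meadow chest]] [[[cellar elm] gate] steward]]

The paraphrase's head is the "steward" part ("cellar elm gate steward"); its modifier is "salt meadow chest".
That top-level split, carried through the inner groups, gives [[salt [meadow chest]] [[[cellar elm] gate] steward]].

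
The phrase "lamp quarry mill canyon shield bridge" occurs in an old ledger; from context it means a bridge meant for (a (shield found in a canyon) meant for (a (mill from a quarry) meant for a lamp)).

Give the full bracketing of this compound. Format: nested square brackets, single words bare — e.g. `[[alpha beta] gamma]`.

Overall it is a kind of bridge; the modifier is "lamp quarry mill canyon shield".
Within "lamp quarry mill canyon shield", the head is "shield" (specifically "canyon shield") and the modifier is "lamp quarry mill".
Within "lamp quarry mill", the head is "mill" (specifically "quarry mill") and the modifier is "lamp".
Within "quarry mill", the head is "mill" and the modifier is "quarry".
Within "canyon shield", the head is "shield" and the modifier is "canyon".
Assembled: [[[lamp [quarry mill]] [canyon shield]] bridge].

[[[lamp [quarry mill]] [canyon shield]] bridge]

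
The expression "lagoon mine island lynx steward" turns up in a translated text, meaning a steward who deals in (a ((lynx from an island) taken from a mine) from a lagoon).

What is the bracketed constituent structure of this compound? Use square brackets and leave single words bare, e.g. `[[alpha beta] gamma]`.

At the top level: head "steward"; modifier "lagoon mine island lynx".
"lagoon mine island lynx" → head "lynx" (specifically "mine island lynx"), modifier "lagoon".
"mine island lynx" → head "lynx" (specifically "island lynx"), modifier "mine".
"island lynx" → head "lynx", modifier "island".
Assembled: [[lagoon [mine [island lynx]]] steward].

[[lagoon [mine [island lynx]]] steward]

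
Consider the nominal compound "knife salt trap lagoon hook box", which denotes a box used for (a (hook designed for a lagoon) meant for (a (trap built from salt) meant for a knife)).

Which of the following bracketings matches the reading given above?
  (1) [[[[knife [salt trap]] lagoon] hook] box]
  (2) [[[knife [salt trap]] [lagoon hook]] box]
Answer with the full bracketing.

The paraphrase's head is the "box" part ("box"); its modifier is "knife salt trap lagoon hook".
That top-level split, carried through the inner groups, gives [[[knife [salt trap]] [lagoon hook]] box].

[[[knife [salt trap]] [lagoon hook]] box]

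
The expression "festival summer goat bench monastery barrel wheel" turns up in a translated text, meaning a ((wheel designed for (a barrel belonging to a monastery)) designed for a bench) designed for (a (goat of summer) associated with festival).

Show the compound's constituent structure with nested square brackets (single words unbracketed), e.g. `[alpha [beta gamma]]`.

[[festival [summer goat]] [bench [[monastery barrel] wheel]]]

Whole compound: head "wheel" (specifically "bench monastery barrel wheel"), modifier "festival summer goat".
Within "festival summer goat", the head is "goat" (specifically "summer goat") and the modifier is "festival".
Within "summer goat", the head is "goat" and the modifier is "summer".
Within "bench monastery barrel wheel", the head is "wheel" (specifically "monastery barrel wheel") and the modifier is "bench".
Within "monastery barrel wheel", the head is "wheel" and the modifier is "monastery barrel".
Within "monastery barrel", the head is "barrel" and the modifier is "monastery".
Putting it together: [[festival [summer goat]] [bench [[monastery barrel] wheel]]].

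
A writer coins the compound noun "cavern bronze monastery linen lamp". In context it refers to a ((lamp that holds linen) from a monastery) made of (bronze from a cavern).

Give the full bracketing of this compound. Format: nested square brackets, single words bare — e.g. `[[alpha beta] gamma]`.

[[cavern bronze] [monastery [linen lamp]]]

Overall it is a kind of lamp (specifically "monastery linen lamp"); the modifier is "cavern bronze".
Within "cavern bronze", the head is "bronze" and the modifier is "cavern".
Within "monastery linen lamp", the head is "lamp" (specifically "linen lamp") and the modifier is "monastery".
Within "linen lamp", the head is "lamp" and the modifier is "linen".
So the structure is [[cavern bronze] [monastery [linen lamp]]].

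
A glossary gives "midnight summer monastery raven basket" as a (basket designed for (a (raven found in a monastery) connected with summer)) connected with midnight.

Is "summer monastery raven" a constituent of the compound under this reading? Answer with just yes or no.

The paraphrase groups the words so that "summer monastery raven" is one unit: it corresponds to a single parenthesized sub-phrase.
The full structure is [midnight [[summer [monastery raven]] basket]], in which [summer monastery raven] is a constituent.

yes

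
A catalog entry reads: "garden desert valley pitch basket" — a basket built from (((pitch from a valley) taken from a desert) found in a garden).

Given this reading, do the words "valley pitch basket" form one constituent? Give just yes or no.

no

The top-level split is [garden desert valley pitch] [basket]; the full structure is [[garden [desert [valley pitch]]] basket].
"valley pitch basket" straddles a constituent boundary, so it is not a single unit.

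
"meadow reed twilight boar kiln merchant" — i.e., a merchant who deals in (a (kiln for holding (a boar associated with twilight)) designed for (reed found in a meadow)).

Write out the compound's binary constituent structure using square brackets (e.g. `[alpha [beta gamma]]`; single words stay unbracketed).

[[[meadow reed] [[twilight boar] kiln]] merchant]

Overall it is a kind of merchant; the modifier is "meadow reed twilight boar kiln".
Inside "meadow reed twilight boar kiln": head "kiln" (specifically "twilight boar kiln"), modifier "meadow reed".
Inside "meadow reed": head "reed", modifier "meadow".
Inside "twilight boar kiln": head "kiln", modifier "twilight boar".
Inside "twilight boar": head "boar", modifier "twilight".
Putting it together: [[[meadow reed] [[twilight boar] kiln]] merchant].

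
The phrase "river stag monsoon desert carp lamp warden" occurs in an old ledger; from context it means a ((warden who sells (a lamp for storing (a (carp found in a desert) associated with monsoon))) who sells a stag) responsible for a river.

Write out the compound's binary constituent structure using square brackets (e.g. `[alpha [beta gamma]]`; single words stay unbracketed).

At the top level: head "warden" (specifically "stag monsoon desert carp lamp warden"); modifier "river".
"stag monsoon desert carp lamp warden" → head "warden" (specifically "monsoon desert carp lamp warden"), modifier "stag".
"monsoon desert carp lamp warden" → head "warden", modifier "monsoon desert carp lamp".
"monsoon desert carp lamp" → head "lamp", modifier "monsoon desert carp".
"monsoon desert carp" → head "carp" (specifically "desert carp"), modifier "monsoon".
"desert carp" → head "carp", modifier "desert".
So the structure is [river [stag [[[monsoon [desert carp]] lamp] warden]]].

[river [stag [[[monsoon [desert carp]] lamp] warden]]]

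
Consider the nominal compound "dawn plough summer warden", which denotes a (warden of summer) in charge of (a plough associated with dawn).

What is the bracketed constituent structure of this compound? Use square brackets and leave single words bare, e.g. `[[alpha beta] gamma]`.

[[dawn plough] [summer warden]]

Whole compound: head "warden" (specifically "summer warden"), modifier "dawn plough".
Inside "dawn plough": head "plough", modifier "dawn".
Inside "summer warden": head "warden", modifier "summer".
So the structure is [[dawn plough] [summer warden]].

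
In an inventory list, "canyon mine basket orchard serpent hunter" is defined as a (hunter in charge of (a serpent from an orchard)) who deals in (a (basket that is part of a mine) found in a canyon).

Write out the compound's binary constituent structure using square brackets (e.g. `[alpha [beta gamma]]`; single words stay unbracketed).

[[canyon [mine basket]] [[orchard serpent] hunter]]

The outermost head in the paraphrase is "hunter" (specifically "orchard serpent hunter"), modified by "canyon mine basket".
"canyon mine basket" → head "basket" (specifically "mine basket"), modifier "canyon".
"mine basket" → head "basket", modifier "mine".
"orchard serpent hunter" → head "hunter", modifier "orchard serpent".
"orchard serpent" → head "serpent", modifier "orchard".
Putting it together: [[canyon [mine basket]] [[orchard serpent] hunter]].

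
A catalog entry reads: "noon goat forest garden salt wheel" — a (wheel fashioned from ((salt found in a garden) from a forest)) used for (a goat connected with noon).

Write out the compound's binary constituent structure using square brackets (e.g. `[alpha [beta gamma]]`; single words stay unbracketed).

[[noon goat] [[forest [garden salt]] wheel]]

At the top level: head "wheel" (specifically "forest garden salt wheel"); modifier "noon goat".
Within "noon goat", the head is "goat" and the modifier is "noon".
Within "forest garden salt wheel", the head is "wheel" and the modifier is "forest garden salt".
Within "forest garden salt", the head is "salt" (specifically "garden salt") and the modifier is "forest".
Within "garden salt", the head is "salt" and the modifier is "garden".
So the structure is [[noon goat] [[forest [garden salt]] wheel]].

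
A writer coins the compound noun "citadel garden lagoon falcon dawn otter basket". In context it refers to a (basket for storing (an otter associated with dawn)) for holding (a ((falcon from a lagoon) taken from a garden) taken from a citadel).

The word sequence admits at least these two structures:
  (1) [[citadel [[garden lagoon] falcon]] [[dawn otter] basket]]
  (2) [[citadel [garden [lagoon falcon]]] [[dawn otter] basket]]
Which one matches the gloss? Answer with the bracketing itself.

[[citadel [garden [lagoon falcon]]] [[dawn otter] basket]]

The paraphrase's head is the "basket" part ("dawn otter basket"); its modifier is "citadel garden lagoon falcon".
That top-level split, carried through the inner groups, gives [[citadel [garden [lagoon falcon]]] [[dawn otter] basket]].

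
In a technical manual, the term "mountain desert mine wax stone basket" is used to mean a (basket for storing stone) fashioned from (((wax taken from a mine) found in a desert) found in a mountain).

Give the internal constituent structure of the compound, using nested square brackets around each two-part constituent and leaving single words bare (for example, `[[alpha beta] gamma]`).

At the top level: head "basket" (specifically "stone basket"); modifier "mountain desert mine wax".
Within "mountain desert mine wax", the head is "wax" (specifically "desert mine wax") and the modifier is "mountain".
Within "desert mine wax", the head is "wax" (specifically "mine wax") and the modifier is "desert".
Within "mine wax", the head is "wax" and the modifier is "mine".
Within "stone basket", the head is "basket" and the modifier is "stone".
Assembled: [[mountain [desert [mine wax]]] [stone basket]].

[[mountain [desert [mine wax]]] [stone basket]]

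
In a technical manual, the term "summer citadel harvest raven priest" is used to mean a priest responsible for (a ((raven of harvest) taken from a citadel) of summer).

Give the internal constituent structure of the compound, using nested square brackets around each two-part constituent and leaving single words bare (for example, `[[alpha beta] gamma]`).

Overall it is a kind of priest; the modifier is "summer citadel harvest raven".
Within "summer citadel harvest raven", the head is "raven" (specifically "citadel harvest raven") and the modifier is "summer".
Within "citadel harvest raven", the head is "raven" (specifically "harvest raven") and the modifier is "citadel".
Within "harvest raven", the head is "raven" and the modifier is "harvest".
Assembled: [[summer [citadel [harvest raven]]] priest].

[[summer [citadel [harvest raven]]] priest]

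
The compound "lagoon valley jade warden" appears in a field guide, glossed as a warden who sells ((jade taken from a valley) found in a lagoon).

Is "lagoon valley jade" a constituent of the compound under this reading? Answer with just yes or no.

yes

The paraphrase groups the words so that "lagoon valley jade" is one unit: it corresponds to a single parenthesized sub-phrase.
The full structure is [[lagoon [valley jade]] warden], in which [lagoon valley jade] is a constituent.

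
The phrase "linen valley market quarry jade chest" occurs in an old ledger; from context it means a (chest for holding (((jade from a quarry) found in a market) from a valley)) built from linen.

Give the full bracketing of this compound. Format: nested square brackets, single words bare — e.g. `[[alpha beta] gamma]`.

The outermost head in the paraphrase is "chest" (specifically "valley market quarry jade chest"), modified by "linen".
"valley market quarry jade chest" → head "chest", modifier "valley market quarry jade".
"valley market quarry jade" → head "jade" (specifically "market quarry jade"), modifier "valley".
"market quarry jade" → head "jade" (specifically "quarry jade"), modifier "market".
"quarry jade" → head "jade", modifier "quarry".
Assembled: [linen [[valley [market [quarry jade]]] chest]].

[linen [[valley [market [quarry jade]]] chest]]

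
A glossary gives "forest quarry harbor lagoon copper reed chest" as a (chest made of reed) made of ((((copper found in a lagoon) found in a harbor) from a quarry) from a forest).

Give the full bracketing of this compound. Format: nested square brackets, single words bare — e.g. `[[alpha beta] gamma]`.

Overall it is a kind of chest (specifically "reed chest"); the modifier is "forest quarry harbor lagoon copper".
Within "forest quarry harbor lagoon copper", the head is "copper" (specifically "quarry harbor lagoon copper") and the modifier is "forest".
Within "quarry harbor lagoon copper", the head is "copper" (specifically "harbor lagoon copper") and the modifier is "quarry".
Within "harbor lagoon copper", the head is "copper" (specifically "lagoon copper") and the modifier is "harbor".
Within "lagoon copper", the head is "copper" and the modifier is "lagoon".
Within "reed chest", the head is "chest" and the modifier is "reed".
Assembled: [[forest [quarry [harbor [lagoon copper]]]] [reed chest]].

[[forest [quarry [harbor [lagoon copper]]]] [reed chest]]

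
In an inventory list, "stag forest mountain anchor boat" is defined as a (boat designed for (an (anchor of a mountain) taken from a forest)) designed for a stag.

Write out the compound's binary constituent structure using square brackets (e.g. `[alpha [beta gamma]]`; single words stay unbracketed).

The outermost head in the paraphrase is "boat" (specifically "forest mountain anchor boat"), modified by "stag".
Within "forest mountain anchor boat", the head is "boat" and the modifier is "forest mountain anchor".
Within "forest mountain anchor", the head is "anchor" (specifically "mountain anchor") and the modifier is "forest".
Within "mountain anchor", the head is "anchor" and the modifier is "mountain".
Putting it together: [stag [[forest [mountain anchor]] boat]].

[stag [[forest [mountain anchor]] boat]]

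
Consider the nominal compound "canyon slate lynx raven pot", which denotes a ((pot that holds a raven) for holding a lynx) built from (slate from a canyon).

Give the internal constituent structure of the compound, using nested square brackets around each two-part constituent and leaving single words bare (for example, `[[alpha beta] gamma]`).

At the top level: head "pot" (specifically "lynx raven pot"); modifier "canyon slate".
Inside "canyon slate": head "slate", modifier "canyon".
Inside "lynx raven pot": head "pot" (specifically "raven pot"), modifier "lynx".
Inside "raven pot": head "pot", modifier "raven".
Putting it together: [[canyon slate] [lynx [raven pot]]].

[[canyon slate] [lynx [raven pot]]]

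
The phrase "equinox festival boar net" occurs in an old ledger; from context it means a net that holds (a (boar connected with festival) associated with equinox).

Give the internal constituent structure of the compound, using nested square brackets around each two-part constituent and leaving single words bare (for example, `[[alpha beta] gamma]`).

Overall it is a kind of net; the modifier is "equinox festival boar".
Inside "equinox festival boar": head "boar" (specifically "festival boar"), modifier "equinox".
Inside "festival boar": head "boar", modifier "festival".
So the structure is [[equinox [festival boar]] net].

[[equinox [festival boar]] net]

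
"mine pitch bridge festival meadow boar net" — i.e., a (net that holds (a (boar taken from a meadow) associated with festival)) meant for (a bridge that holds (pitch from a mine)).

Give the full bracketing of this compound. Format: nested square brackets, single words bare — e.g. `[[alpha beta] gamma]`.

[[[mine pitch] bridge] [[festival [meadow boar]] net]]

Overall it is a kind of net (specifically "festival meadow boar net"); the modifier is "mine pitch bridge".
"mine pitch bridge" → head "bridge", modifier "mine pitch".
"mine pitch" → head "pitch", modifier "mine".
"festival meadow boar net" → head "net", modifier "festival meadow boar".
"festival meadow boar" → head "boar" (specifically "meadow boar"), modifier "festival".
"meadow boar" → head "boar", modifier "meadow".
So the structure is [[[mine pitch] bridge] [[festival [meadow boar]] net]].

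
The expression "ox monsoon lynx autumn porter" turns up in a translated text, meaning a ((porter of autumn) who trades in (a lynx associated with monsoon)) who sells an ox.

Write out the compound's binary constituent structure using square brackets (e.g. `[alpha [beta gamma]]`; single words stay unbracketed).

[ox [[monsoon lynx] [autumn porter]]]

Whole compound: head "porter" (specifically "monsoon lynx autumn porter"), modifier "ox".
"monsoon lynx autumn porter" → head "porter" (specifically "autumn porter"), modifier "monsoon lynx".
"monsoon lynx" → head "lynx", modifier "monsoon".
"autumn porter" → head "porter", modifier "autumn".
Assembled: [ox [[monsoon lynx] [autumn porter]]].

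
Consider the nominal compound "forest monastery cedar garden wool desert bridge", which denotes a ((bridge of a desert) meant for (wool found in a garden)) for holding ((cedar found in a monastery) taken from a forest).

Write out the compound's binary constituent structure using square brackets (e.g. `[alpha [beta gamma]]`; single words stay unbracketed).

[[forest [monastery cedar]] [[garden wool] [desert bridge]]]

Whole compound: head "bridge" (specifically "garden wool desert bridge"), modifier "forest monastery cedar".
Within "forest monastery cedar", the head is "cedar" (specifically "monastery cedar") and the modifier is "forest".
Within "monastery cedar", the head is "cedar" and the modifier is "monastery".
Within "garden wool desert bridge", the head is "bridge" (specifically "desert bridge") and the modifier is "garden wool".
Within "garden wool", the head is "wool" and the modifier is "garden".
Within "desert bridge", the head is "bridge" and the modifier is "desert".
Putting it together: [[forest [monastery cedar]] [[garden wool] [desert bridge]]].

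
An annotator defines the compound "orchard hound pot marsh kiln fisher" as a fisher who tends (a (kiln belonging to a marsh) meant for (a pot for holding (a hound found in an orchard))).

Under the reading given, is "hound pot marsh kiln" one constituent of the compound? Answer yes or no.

The top-level split is [orchard hound pot marsh kiln] [fisher]; the full structure is [[[[orchard hound] pot] [marsh kiln]] fisher].
"hound pot marsh kiln" straddles a constituent boundary, so it is not a single unit.

no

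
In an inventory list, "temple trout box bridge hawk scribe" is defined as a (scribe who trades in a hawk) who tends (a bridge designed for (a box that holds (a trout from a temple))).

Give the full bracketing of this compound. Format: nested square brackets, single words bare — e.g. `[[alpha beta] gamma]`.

[[[[temple trout] box] bridge] [hawk scribe]]

Whole compound: head "scribe" (specifically "hawk scribe"), modifier "temple trout box bridge".
Inside "temple trout box bridge": head "bridge", modifier "temple trout box".
Inside "temple trout box": head "box", modifier "temple trout".
Inside "temple trout": head "trout", modifier "temple".
Inside "hawk scribe": head "scribe", modifier "hawk".
So the structure is [[[[temple trout] box] bridge] [hawk scribe]].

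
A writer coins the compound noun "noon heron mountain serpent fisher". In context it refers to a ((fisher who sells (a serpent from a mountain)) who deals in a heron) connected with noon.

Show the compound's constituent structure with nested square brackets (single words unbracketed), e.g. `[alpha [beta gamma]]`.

[noon [heron [[mountain serpent] fisher]]]

At the top level: head "fisher" (specifically "heron mountain serpent fisher"); modifier "noon".
"heron mountain serpent fisher" → head "fisher" (specifically "mountain serpent fisher"), modifier "heron".
"mountain serpent fisher" → head "fisher", modifier "mountain serpent".
"mountain serpent" → head "serpent", modifier "mountain".
Putting it together: [noon [heron [[mountain serpent] fisher]]].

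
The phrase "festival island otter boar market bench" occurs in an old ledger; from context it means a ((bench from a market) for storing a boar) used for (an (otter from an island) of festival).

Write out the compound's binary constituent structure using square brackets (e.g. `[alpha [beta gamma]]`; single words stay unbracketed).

Overall it is a kind of bench (specifically "boar market bench"); the modifier is "festival island otter".
Within "festival island otter", the head is "otter" (specifically "island otter") and the modifier is "festival".
Within "island otter", the head is "otter" and the modifier is "island".
Within "boar market bench", the head is "bench" (specifically "market bench") and the modifier is "boar".
Within "market bench", the head is "bench" and the modifier is "market".
Putting it together: [[festival [island otter]] [boar [market bench]]].

[[festival [island otter]] [boar [market bench]]]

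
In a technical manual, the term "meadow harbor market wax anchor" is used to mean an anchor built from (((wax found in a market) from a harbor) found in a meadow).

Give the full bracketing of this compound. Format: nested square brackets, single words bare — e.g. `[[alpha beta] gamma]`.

[[meadow [harbor [market wax]]] anchor]

Whole compound: head "anchor", modifier "meadow harbor market wax".
Inside "meadow harbor market wax": head "wax" (specifically "harbor market wax"), modifier "meadow".
Inside "harbor market wax": head "wax" (specifically "market wax"), modifier "harbor".
Inside "market wax": head "wax", modifier "market".
Putting it together: [[meadow [harbor [market wax]]] anchor].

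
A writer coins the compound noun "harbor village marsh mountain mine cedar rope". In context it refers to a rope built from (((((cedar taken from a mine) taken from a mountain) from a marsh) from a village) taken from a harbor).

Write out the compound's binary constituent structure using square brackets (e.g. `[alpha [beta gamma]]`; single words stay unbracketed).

[[harbor [village [marsh [mountain [mine cedar]]]]] rope]

The outermost head in the paraphrase is "rope", modified by "harbor village marsh mountain mine cedar".
Within "harbor village marsh mountain mine cedar", the head is "cedar" (specifically "village marsh mountain mine cedar") and the modifier is "harbor".
Within "village marsh mountain mine cedar", the head is "cedar" (specifically "marsh mountain mine cedar") and the modifier is "village".
Within "marsh mountain mine cedar", the head is "cedar" (specifically "mountain mine cedar") and the modifier is "marsh".
Within "mountain mine cedar", the head is "cedar" (specifically "mine cedar") and the modifier is "mountain".
Within "mine cedar", the head is "cedar" and the modifier is "mine".
Putting it together: [[harbor [village [marsh [mountain [mine cedar]]]]] rope].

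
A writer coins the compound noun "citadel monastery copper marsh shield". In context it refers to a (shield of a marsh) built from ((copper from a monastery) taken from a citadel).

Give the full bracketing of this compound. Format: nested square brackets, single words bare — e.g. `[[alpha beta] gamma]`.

The outermost head in the paraphrase is "shield" (specifically "marsh shield"), modified by "citadel monastery copper".
"citadel monastery copper" → head "copper" (specifically "monastery copper"), modifier "citadel".
"monastery copper" → head "copper", modifier "monastery".
"marsh shield" → head "shield", modifier "marsh".
Assembled: [[citadel [monastery copper]] [marsh shield]].

[[citadel [monastery copper]] [marsh shield]]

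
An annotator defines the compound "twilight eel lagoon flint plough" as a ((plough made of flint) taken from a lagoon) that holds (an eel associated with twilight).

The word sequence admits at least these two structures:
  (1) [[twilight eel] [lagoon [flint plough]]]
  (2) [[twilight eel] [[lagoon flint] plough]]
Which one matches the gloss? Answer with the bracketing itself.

The paraphrase's head is the "plough" part ("lagoon flint plough"); its modifier is "twilight eel".
That top-level split, carried through the inner groups, gives [[twilight eel] [lagoon [flint plough]]].

[[twilight eel] [lagoon [flint plough]]]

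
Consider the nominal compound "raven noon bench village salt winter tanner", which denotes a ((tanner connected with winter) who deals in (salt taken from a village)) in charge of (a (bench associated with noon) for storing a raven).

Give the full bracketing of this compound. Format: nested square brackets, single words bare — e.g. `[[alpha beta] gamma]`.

Whole compound: head "tanner" (specifically "village salt winter tanner"), modifier "raven noon bench".
"raven noon bench" → head "bench" (specifically "noon bench"), modifier "raven".
"noon bench" → head "bench", modifier "noon".
"village salt winter tanner" → head "tanner" (specifically "winter tanner"), modifier "village salt".
"village salt" → head "salt", modifier "village".
"winter tanner" → head "tanner", modifier "winter".
So the structure is [[raven [noon bench]] [[village salt] [winter tanner]]].

[[raven [noon bench]] [[village salt] [winter tanner]]]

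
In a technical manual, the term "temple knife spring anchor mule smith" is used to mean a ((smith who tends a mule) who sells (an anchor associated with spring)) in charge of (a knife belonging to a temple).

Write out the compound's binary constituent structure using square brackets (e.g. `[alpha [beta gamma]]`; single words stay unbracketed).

[[temple knife] [[spring anchor] [mule smith]]]

Overall it is a kind of smith (specifically "spring anchor mule smith"); the modifier is "temple knife".
"temple knife" → head "knife", modifier "temple".
"spring anchor mule smith" → head "smith" (specifically "mule smith"), modifier "spring anchor".
"spring anchor" → head "anchor", modifier "spring".
"mule smith" → head "smith", modifier "mule".
Assembled: [[temple knife] [[spring anchor] [mule smith]]].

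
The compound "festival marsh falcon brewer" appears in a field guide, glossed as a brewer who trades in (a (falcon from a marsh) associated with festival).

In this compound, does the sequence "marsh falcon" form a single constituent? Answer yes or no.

The paraphrase groups the words so that "marsh falcon" is one unit: it corresponds to a single parenthesized sub-phrase.
The full structure is [[festival [marsh falcon]] brewer], in which [marsh falcon] is a constituent.

yes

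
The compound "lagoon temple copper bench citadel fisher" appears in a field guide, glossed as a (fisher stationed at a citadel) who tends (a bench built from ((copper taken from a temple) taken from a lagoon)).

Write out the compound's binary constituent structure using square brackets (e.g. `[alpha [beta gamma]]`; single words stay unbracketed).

[[[lagoon [temple copper]] bench] [citadel fisher]]

Whole compound: head "fisher" (specifically "citadel fisher"), modifier "lagoon temple copper bench".
Within "lagoon temple copper bench", the head is "bench" and the modifier is "lagoon temple copper".
Within "lagoon temple copper", the head is "copper" (specifically "temple copper") and the modifier is "lagoon".
Within "temple copper", the head is "copper" and the modifier is "temple".
Within "citadel fisher", the head is "fisher" and the modifier is "citadel".
Putting it together: [[[lagoon [temple copper]] bench] [citadel fisher]].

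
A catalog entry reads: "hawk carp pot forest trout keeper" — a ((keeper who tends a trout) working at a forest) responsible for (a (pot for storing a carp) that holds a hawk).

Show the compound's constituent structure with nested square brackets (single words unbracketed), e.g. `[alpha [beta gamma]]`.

Whole compound: head "keeper" (specifically "forest trout keeper"), modifier "hawk carp pot".
"hawk carp pot" → head "pot" (specifically "carp pot"), modifier "hawk".
"carp pot" → head "pot", modifier "carp".
"forest trout keeper" → head "keeper" (specifically "trout keeper"), modifier "forest".
"trout keeper" → head "keeper", modifier "trout".
Putting it together: [[hawk [carp pot]] [forest [trout keeper]]].

[[hawk [carp pot]] [forest [trout keeper]]]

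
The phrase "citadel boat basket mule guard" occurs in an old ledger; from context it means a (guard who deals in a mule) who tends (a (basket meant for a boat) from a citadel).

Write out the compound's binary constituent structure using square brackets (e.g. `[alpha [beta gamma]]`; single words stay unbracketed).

[[citadel [boat basket]] [mule guard]]

Overall it is a kind of guard (specifically "mule guard"); the modifier is "citadel boat basket".
"citadel boat basket" → head "basket" (specifically "boat basket"), modifier "citadel".
"boat basket" → head "basket", modifier "boat".
"mule guard" → head "guard", modifier "mule".
So the structure is [[citadel [boat basket]] [mule guard]].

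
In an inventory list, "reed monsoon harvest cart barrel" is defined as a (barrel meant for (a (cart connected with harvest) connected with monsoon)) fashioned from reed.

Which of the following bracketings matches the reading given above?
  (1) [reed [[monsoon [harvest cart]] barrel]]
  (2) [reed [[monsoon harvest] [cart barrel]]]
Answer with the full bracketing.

The paraphrase's head is the "barrel" part ("monsoon harvest cart barrel"); its modifier is "reed".
That top-level split, carried through the inner groups, gives [reed [[monsoon [harvest cart]] barrel]].

[reed [[monsoon [harvest cart]] barrel]]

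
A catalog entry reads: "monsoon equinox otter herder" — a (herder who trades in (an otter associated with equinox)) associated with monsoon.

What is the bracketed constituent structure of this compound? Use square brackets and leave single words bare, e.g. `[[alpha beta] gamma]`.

Overall it is a kind of herder (specifically "equinox otter herder"); the modifier is "monsoon".
Within "equinox otter herder", the head is "herder" and the modifier is "equinox otter".
Within "equinox otter", the head is "otter" and the modifier is "equinox".
So the structure is [monsoon [[equinox otter] herder]].

[monsoon [[equinox otter] herder]]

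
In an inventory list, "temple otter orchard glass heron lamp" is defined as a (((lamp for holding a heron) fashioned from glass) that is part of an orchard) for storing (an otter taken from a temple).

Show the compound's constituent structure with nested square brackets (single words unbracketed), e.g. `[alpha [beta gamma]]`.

[[temple otter] [orchard [glass [heron lamp]]]]

Overall it is a kind of lamp (specifically "orchard glass heron lamp"); the modifier is "temple otter".
"temple otter" → head "otter", modifier "temple".
"orchard glass heron lamp" → head "lamp" (specifically "glass heron lamp"), modifier "orchard".
"glass heron lamp" → head "lamp" (specifically "heron lamp"), modifier "glass".
"heron lamp" → head "lamp", modifier "heron".
Putting it together: [[temple otter] [orchard [glass [heron lamp]]]].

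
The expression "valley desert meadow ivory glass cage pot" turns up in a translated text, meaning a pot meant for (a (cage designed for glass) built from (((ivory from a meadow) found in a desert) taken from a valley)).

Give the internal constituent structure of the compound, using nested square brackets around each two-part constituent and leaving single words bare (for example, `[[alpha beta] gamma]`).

Overall it is a kind of pot; the modifier is "valley desert meadow ivory glass cage".
Within "valley desert meadow ivory glass cage", the head is "cage" (specifically "glass cage") and the modifier is "valley desert meadow ivory".
Within "valley desert meadow ivory", the head is "ivory" (specifically "desert meadow ivory") and the modifier is "valley".
Within "desert meadow ivory", the head is "ivory" (specifically "meadow ivory") and the modifier is "desert".
Within "meadow ivory", the head is "ivory" and the modifier is "meadow".
Within "glass cage", the head is "cage" and the modifier is "glass".
Assembled: [[[valley [desert [meadow ivory]]] [glass cage]] pot].

[[[valley [desert [meadow ivory]]] [glass cage]] pot]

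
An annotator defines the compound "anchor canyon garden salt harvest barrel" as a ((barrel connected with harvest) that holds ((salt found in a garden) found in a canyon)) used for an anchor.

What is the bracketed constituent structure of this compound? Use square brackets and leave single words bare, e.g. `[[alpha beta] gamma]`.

[anchor [[canyon [garden salt]] [harvest barrel]]]

At the top level: head "barrel" (specifically "canyon garden salt harvest barrel"); modifier "anchor".
Inside "canyon garden salt harvest barrel": head "barrel" (specifically "harvest barrel"), modifier "canyon garden salt".
Inside "canyon garden salt": head "salt" (specifically "garden salt"), modifier "canyon".
Inside "garden salt": head "salt", modifier "garden".
Inside "harvest barrel": head "barrel", modifier "harvest".
Putting it together: [anchor [[canyon [garden salt]] [harvest barrel]]].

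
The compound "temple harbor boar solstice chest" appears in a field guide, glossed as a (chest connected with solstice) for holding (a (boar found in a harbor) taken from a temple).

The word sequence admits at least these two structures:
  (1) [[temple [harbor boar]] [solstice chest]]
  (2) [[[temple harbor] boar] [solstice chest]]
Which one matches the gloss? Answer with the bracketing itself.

[[temple [harbor boar]] [solstice chest]]

The paraphrase's head is the "chest" part ("solstice chest"); its modifier is "temple harbor boar".
That top-level split, carried through the inner groups, gives [[temple [harbor boar]] [solstice chest]].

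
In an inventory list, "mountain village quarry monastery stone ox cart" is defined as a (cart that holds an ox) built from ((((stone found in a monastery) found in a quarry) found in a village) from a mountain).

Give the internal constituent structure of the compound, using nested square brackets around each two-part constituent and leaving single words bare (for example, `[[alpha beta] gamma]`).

[[mountain [village [quarry [monastery stone]]]] [ox cart]]

Overall it is a kind of cart (specifically "ox cart"); the modifier is "mountain village quarry monastery stone".
"mountain village quarry monastery stone" → head "stone" (specifically "village quarry monastery stone"), modifier "mountain".
"village quarry monastery stone" → head "stone" (specifically "quarry monastery stone"), modifier "village".
"quarry monastery stone" → head "stone" (specifically "monastery stone"), modifier "quarry".
"monastery stone" → head "stone", modifier "monastery".
"ox cart" → head "cart", modifier "ox".
Putting it together: [[mountain [village [quarry [monastery stone]]]] [ox cart]].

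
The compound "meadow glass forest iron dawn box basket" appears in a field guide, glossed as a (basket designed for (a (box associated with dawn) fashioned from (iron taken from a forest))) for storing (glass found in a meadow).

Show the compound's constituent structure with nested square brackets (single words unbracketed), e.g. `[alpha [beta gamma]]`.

Overall it is a kind of basket (specifically "forest iron dawn box basket"); the modifier is "meadow glass".
"meadow glass" → head "glass", modifier "meadow".
"forest iron dawn box basket" → head "basket", modifier "forest iron dawn box".
"forest iron dawn box" → head "box" (specifically "dawn box"), modifier "forest iron".
"forest iron" → head "iron", modifier "forest".
"dawn box" → head "box", modifier "dawn".
Assembled: [[meadow glass] [[[forest iron] [dawn box]] basket]].

[[meadow glass] [[[forest iron] [dawn box]] basket]]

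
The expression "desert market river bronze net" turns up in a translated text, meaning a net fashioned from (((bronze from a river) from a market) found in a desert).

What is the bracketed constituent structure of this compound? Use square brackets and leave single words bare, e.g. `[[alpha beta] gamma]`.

Whole compound: head "net", modifier "desert market river bronze".
"desert market river bronze" → head "bronze" (specifically "market river bronze"), modifier "desert".
"market river bronze" → head "bronze" (specifically "river bronze"), modifier "market".
"river bronze" → head "bronze", modifier "river".
Assembled: [[desert [market [river bronze]]] net].

[[desert [market [river bronze]]] net]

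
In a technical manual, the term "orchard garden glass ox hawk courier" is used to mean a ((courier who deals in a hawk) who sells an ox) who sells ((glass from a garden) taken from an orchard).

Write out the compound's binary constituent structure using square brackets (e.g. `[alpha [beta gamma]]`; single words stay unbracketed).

[[orchard [garden glass]] [ox [hawk courier]]]

The outermost head in the paraphrase is "courier" (specifically "ox hawk courier"), modified by "orchard garden glass".
"orchard garden glass" → head "glass" (specifically "garden glass"), modifier "orchard".
"garden glass" → head "glass", modifier "garden".
"ox hawk courier" → head "courier" (specifically "hawk courier"), modifier "ox".
"hawk courier" → head "courier", modifier "hawk".
So the structure is [[orchard [garden glass]] [ox [hawk courier]]].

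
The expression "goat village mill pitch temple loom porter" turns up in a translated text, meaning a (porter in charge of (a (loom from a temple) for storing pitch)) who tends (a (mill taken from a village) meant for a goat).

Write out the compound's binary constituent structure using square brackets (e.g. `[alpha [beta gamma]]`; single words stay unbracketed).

[[goat [village mill]] [[pitch [temple loom]] porter]]

Overall it is a kind of porter (specifically "pitch temple loom porter"); the modifier is "goat village mill".
Within "goat village mill", the head is "mill" (specifically "village mill") and the modifier is "goat".
Within "village mill", the head is "mill" and the modifier is "village".
Within "pitch temple loom porter", the head is "porter" and the modifier is "pitch temple loom".
Within "pitch temple loom", the head is "loom" (specifically "temple loom") and the modifier is "pitch".
Within "temple loom", the head is "loom" and the modifier is "temple".
So the structure is [[goat [village mill]] [[pitch [temple loom]] porter]].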